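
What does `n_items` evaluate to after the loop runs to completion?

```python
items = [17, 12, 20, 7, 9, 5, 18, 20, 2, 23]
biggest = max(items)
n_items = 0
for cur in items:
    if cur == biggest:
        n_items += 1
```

Let's trace through this code step by step.

Initialize: items = [17, 12, 20, 7, 9, 5, 18, 20, 2, 23]
Initialize: biggest = 23
Initialize: n_items = 0
Entering loop: for cur in items:
After iteration 1: cur = 17, n_items = 0
After iteration 2: cur = 12, n_items = 0
After iteration 3: cur = 20, n_items = 0
After iteration 4: cur = 7, n_items = 0
After iteration 5: cur = 9, n_items = 0
After iteration 6: cur = 5, n_items = 0
After iteration 7: cur = 18, n_items = 0
After iteration 8: cur = 20, n_items = 0
After iteration 9: cur = 2, n_items = 0
After iteration 10: cur = 23, n_items = 1
Loop ends.

Final answer: 1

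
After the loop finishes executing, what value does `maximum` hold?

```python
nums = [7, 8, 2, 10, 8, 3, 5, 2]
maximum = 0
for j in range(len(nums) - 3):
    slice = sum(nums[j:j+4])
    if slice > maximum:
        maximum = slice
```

Let's trace through this code step by step.

Initialize: nums = [7, 8, 2, 10, 8, 3, 5, 2]
Initialize: maximum = 0
Entering loop: for j in range(len(nums) - 3):
After iteration 1: j = 0, maximum = 27, slice = 27
After iteration 2: j = 1, maximum = 28, slice = 28
After iteration 3: j = 2, maximum = 28, slice = 23
After iteration 4: j = 3, maximum = 28, slice = 26
After iteration 5: j = 4, maximum = 28, slice = 18
Loop ends.

Final answer: 28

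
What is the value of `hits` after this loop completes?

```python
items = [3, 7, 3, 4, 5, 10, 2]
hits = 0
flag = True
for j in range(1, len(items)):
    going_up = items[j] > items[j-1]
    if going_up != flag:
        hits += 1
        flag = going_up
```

Let's trace through this code step by step.

Initialize: items = [3, 7, 3, 4, 5, 10, 2]
Initialize: hits = 0
Initialize: flag = True
Entering loop: for j in range(1, len(items)):
After iteration 1: j = 1, hits = 0, flag = True, going_up = True
After iteration 2: j = 2, hits = 1, flag = False, going_up = False
After iteration 3: j = 3, hits = 2, flag = True, going_up = True
After iteration 4: j = 4, hits = 2, flag = True, going_up = True
After iteration 5: j = 5, hits = 2, flag = True, going_up = True
After iteration 6: j = 6, hits = 3, flag = False, going_up = False
Loop ends.

Final answer: 3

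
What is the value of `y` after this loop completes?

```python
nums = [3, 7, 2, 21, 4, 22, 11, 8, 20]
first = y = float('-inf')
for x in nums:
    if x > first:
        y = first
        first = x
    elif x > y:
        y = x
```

Let's trace through this code step by step.

Initialize: nums = [3, 7, 2, 21, 4, 22, 11, 8, 20]
Initialize: first = -inf
Initialize: y = -inf
Entering loop: for x in nums:
After iteration 1: x = 3, first = 3, y = -inf
After iteration 2: x = 7, first = 7, y = 3
After iteration 3: x = 2, first = 7, y = 3
After iteration 4: x = 21, first = 21, y = 7
After iteration 5: x = 4, first = 21, y = 7
After iteration 6: x = 22, first = 22, y = 21
After iteration 7: x = 11, first = 22, y = 21
After iteration 8: x = 8, first = 22, y = 21
After iteration 9: x = 20, first = 22, y = 21
Loop ends.

Final answer: 21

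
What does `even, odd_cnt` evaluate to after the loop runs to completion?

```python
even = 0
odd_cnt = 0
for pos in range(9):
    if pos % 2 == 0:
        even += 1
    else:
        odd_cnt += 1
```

Let's trace through this code step by step.

Initialize: even = 0
Initialize: odd_cnt = 0
Entering loop: for pos in range(9):
After iteration 1: pos = 0, even = 1, odd_cnt = 0
After iteration 2: pos = 1, even = 1, odd_cnt = 1
After iteration 3: pos = 2, even = 2, odd_cnt = 1
After iteration 4: pos = 3, even = 2, odd_cnt = 2
After iteration 5: pos = 4, even = 3, odd_cnt = 2
After iteration 6: pos = 5, even = 3, odd_cnt = 3
After iteration 7: pos = 6, even = 4, odd_cnt = 3
After iteration 8: pos = 7, even = 4, odd_cnt = 4
After iteration 9: pos = 8, even = 5, odd_cnt = 4
Loop ends.

Final answer: 5, 4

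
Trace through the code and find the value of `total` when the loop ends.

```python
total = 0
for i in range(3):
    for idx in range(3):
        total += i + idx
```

Let's trace through this code step by step.

Initialize: total = 0
Entering loop: for i in range(3):
After iteration 1: i = 0, total = 3
After iteration 2: i = 1, total = 9
After iteration 3: i = 2, total = 18
Loop ends.

Final answer: 18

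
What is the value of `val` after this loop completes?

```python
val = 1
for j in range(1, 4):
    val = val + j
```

Let's trace through this code step by step.

Initialize: val = 1
Entering loop: for j in range(1, 4):
After iteration 1: j = 1, val = 2
After iteration 2: j = 2, val = 4
After iteration 3: j = 3, val = 7
Loop ends.

Final answer: 7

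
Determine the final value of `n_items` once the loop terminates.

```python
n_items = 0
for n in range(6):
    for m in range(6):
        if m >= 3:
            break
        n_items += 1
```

Let's trace through this code step by step.

Initialize: n_items = 0
Entering loop: for n in range(6):
After iteration 1: n = 0, n_items = 3
After iteration 2: n = 1, n_items = 6
After iteration 3: n = 2, n_items = 9
After iteration 4: n = 3, n_items = 12
After iteration 5: n = 4, n_items = 15
After iteration 6: n = 5, n_items = 18
Loop ends.

Final answer: 18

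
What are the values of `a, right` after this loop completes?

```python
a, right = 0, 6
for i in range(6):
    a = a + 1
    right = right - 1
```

Let's trace through this code step by step.

Initialize: a = 0
Initialize: right = 6
Entering loop: for i in range(6):
After iteration 1: i = 0, a = 1, right = 5
After iteration 2: i = 1, a = 2, right = 4
After iteration 3: i = 2, a = 3, right = 3
After iteration 4: i = 3, a = 4, right = 2
After iteration 5: i = 4, a = 5, right = 1
After iteration 6: i = 5, a = 6, right = 0
Loop ends.

Final answer: 6, 0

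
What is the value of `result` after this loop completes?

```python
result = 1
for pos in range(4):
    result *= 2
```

Let's trace through this code step by step.

Initialize: result = 1
Entering loop: for pos in range(4):
After iteration 1: pos = 0, result = 2
After iteration 2: pos = 1, result = 4
After iteration 3: pos = 2, result = 8
After iteration 4: pos = 3, result = 16
Loop ends.

Final answer: 16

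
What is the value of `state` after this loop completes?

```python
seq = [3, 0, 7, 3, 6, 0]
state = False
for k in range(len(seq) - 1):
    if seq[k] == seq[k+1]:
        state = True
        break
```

Let's trace through this code step by step.

Initialize: seq = [3, 0, 7, 3, 6, 0]
Initialize: state = False
Entering loop: for k in range(len(seq) - 1):
After iteration 1: k = 0, state = False
After iteration 2: k = 1, state = False
After iteration 3: k = 2, state = False
After iteration 4: k = 3, state = False
After iteration 5: k = 4, state = False
Loop ends.

Final answer: False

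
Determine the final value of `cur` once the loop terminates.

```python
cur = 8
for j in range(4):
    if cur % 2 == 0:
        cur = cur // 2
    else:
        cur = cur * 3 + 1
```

Let's trace through this code step by step.

Initialize: cur = 8
Entering loop: for j in range(4):
After iteration 1: j = 0, cur = 4
After iteration 2: j = 1, cur = 2
After iteration 3: j = 2, cur = 1
After iteration 4: j = 3, cur = 4
Loop ends.

Final answer: 4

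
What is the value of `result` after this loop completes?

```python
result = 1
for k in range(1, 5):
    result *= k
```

Let's trace through this code step by step.

Initialize: result = 1
Entering loop: for k in range(1, 5):
After iteration 1: k = 1, result = 1
After iteration 2: k = 2, result = 2
After iteration 3: k = 3, result = 6
After iteration 4: k = 4, result = 24
Loop ends.

Final answer: 24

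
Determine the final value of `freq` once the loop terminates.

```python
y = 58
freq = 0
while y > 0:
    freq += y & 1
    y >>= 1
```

Let's trace through this code step by step.

Initialize: y = 58
Initialize: freq = 0
Entering loop: while y > 0:
After iteration 1: y = 29, freq = 0
After iteration 2: y = 14, freq = 1
After iteration 3: y = 7, freq = 1
After iteration 4: y = 3, freq = 2
After iteration 5: y = 1, freq = 3
After iteration 6: y = 0, freq = 4
Loop ends.

Final answer: 4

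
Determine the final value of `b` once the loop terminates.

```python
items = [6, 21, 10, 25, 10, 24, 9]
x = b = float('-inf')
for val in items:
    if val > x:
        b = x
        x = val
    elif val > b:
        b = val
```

Let's trace through this code step by step.

Initialize: items = [6, 21, 10, 25, 10, 24, 9]
Initialize: x = -inf
Initialize: b = -inf
Entering loop: for val in items:
After iteration 1: val = 6, x = 6, b = -inf
After iteration 2: val = 21, x = 21, b = 6
After iteration 3: val = 10, x = 21, b = 10
After iteration 4: val = 25, x = 25, b = 21
After iteration 5: val = 10, x = 25, b = 21
After iteration 6: val = 24, x = 25, b = 24
After iteration 7: val = 9, x = 25, b = 24
Loop ends.

Final answer: 24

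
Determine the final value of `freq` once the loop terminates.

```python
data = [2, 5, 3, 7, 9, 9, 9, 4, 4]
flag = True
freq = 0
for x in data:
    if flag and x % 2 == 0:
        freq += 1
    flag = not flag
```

Let's trace through this code step by step.

Initialize: data = [2, 5, 3, 7, 9, 9, 9, 4, 4]
Initialize: flag = True
Initialize: freq = 0
Entering loop: for x in data:
After iteration 1: x = 2, flag = False, freq = 1
After iteration 2: x = 5, flag = True, freq = 1
After iteration 3: x = 3, flag = False, freq = 1
After iteration 4: x = 7, flag = True, freq = 1
After iteration 5: x = 9, flag = False, freq = 1
After iteration 6: x = 9, flag = True, freq = 1
After iteration 7: x = 9, flag = False, freq = 1
After iteration 8: x = 4, flag = True, freq = 1
After iteration 9: x = 4, flag = False, freq = 2
Loop ends.

Final answer: 2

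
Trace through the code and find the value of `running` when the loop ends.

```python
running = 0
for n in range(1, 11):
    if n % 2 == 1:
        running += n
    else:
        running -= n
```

Let's trace through this code step by step.

Initialize: running = 0
Entering loop: for n in range(1, 11):
After iteration 1: n = 1, running = 1
After iteration 2: n = 2, running = -1
After iteration 3: n = 3, running = 2
After iteration 4: n = 4, running = -2
After iteration 5: n = 5, running = 3
After iteration 6: n = 6, running = -3
After iteration 7: n = 7, running = 4
After iteration 8: n = 8, running = -4
After iteration 9: n = 9, running = 5
After iteration 10: n = 10, running = -5
Loop ends.

Final answer: -5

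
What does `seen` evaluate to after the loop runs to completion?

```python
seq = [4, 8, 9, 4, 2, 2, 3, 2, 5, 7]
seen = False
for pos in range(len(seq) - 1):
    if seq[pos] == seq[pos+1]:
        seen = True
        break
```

Let's trace through this code step by step.

Initialize: seq = [4, 8, 9, 4, 2, 2, 3, 2, 5, 7]
Initialize: seen = False
Entering loop: for pos in range(len(seq) - 1):
After iteration 1: pos = 0, seen = False
After iteration 2: pos = 1, seen = False
After iteration 3: pos = 2, seen = False
After iteration 4: pos = 3, seen = False
After iteration 5: pos = 4, seen = True
Loop ends.

Final answer: True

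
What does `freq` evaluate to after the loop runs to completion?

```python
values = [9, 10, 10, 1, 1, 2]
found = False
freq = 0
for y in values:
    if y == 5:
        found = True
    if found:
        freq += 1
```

Let's trace through this code step by step.

Initialize: values = [9, 10, 10, 1, 1, 2]
Initialize: found = False
Initialize: freq = 0
Entering loop: for y in values:
After iteration 1: y = 9, freq = 0
After iteration 2: y = 10, freq = 0
After iteration 3: y = 10, freq = 0
After iteration 4: y = 1, freq = 0
After iteration 5: y = 1, freq = 0
After iteration 6: y = 2, freq = 0
Loop ends.

Final answer: 0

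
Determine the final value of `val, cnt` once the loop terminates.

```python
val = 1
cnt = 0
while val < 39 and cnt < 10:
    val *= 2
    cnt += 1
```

Let's trace through this code step by step.

Initialize: val = 1
Initialize: cnt = 0
Entering loop: while val < 39 and cnt < 10:
After iteration 1: val = 2, cnt = 1
After iteration 2: val = 4, cnt = 2
After iteration 3: val = 8, cnt = 3
After iteration 4: val = 16, cnt = 4
After iteration 5: val = 32, cnt = 5
After iteration 6: val = 64, cnt = 6
Loop ends.

Final answer: 64, 6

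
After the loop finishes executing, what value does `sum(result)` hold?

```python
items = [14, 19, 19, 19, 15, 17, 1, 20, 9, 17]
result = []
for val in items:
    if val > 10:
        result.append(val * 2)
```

Let's trace through this code step by step.

Initialize: items = [14, 19, 19, 19, 15, 17, 1, 20, 9, 17]
Initialize: result = []
Entering loop: for val in items:
After iteration 1: val = 14, result = [28]
After iteration 2: val = 19, result = [28, 38]
After iteration 3: val = 19, result = [28, 38, 38]
After iteration 4: val = 19, result = [28, 38, 38, 38]
After iteration 5: val = 15, result = [28, 38, 38, 38, 30]
After iteration 6: val = 17, result = [28, 38, 38, 38, 30, 34]
After iteration 7: val = 1, result = [28, 38, 38, 38, 30, 34]
After iteration 8: val = 20, result = [28, 38, 38, 38, 30, 34, 40]
After iteration 9: val = 9, result = [28, 38, 38, 38, 30, 34, 40]
After iteration 10: val = 17, result = [28, 38, 38, 38, 30, 34, 40, 34]
Loop ends.
sum(result) = 280

Final answer: 280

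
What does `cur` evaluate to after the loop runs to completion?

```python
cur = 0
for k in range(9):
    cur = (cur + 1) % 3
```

Let's trace through this code step by step.

Initialize: cur = 0
Entering loop: for k in range(9):
After iteration 1: k = 0, cur = 1
After iteration 2: k = 1, cur = 2
After iteration 3: k = 2, cur = 0
After iteration 4: k = 3, cur = 1
After iteration 5: k = 4, cur = 2
After iteration 6: k = 5, cur = 0
After iteration 7: k = 6, cur = 1
After iteration 8: k = 7, cur = 2
After iteration 9: k = 8, cur = 0
Loop ends.

Final answer: 0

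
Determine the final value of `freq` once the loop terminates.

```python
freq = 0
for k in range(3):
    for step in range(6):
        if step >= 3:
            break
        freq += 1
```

Let's trace through this code step by step.

Initialize: freq = 0
Entering loop: for k in range(3):
After iteration 1: k = 0, freq = 3
After iteration 2: k = 1, freq = 6
After iteration 3: k = 2, freq = 9
Loop ends.

Final answer: 9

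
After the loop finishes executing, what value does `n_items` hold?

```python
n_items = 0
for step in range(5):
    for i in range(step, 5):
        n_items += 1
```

Let's trace through this code step by step.

Initialize: n_items = 0
Entering loop: for step in range(5):
After iteration 1: step = 0, n_items = 5
After iteration 2: step = 1, n_items = 9
After iteration 3: step = 2, n_items = 12
After iteration 4: step = 3, n_items = 14
After iteration 5: step = 4, n_items = 15
Loop ends.

Final answer: 15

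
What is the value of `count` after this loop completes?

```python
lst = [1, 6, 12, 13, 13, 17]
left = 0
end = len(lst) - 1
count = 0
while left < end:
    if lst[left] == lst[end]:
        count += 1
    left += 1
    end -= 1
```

Let's trace through this code step by step.

Initialize: lst = [1, 6, 12, 13, 13, 17]
Initialize: left = 0
Initialize: end = 5
Initialize: count = 0
Entering loop: while left < end:
After iteration 1: left = 1, end = 4, count = 0
After iteration 2: left = 2, end = 3, count = 0
After iteration 3: left = 3, end = 2, count = 0
Loop ends.

Final answer: 0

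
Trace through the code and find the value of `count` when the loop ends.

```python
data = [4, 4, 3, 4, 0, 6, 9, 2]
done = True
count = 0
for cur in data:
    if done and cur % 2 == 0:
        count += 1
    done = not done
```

Let's trace through this code step by step.

Initialize: data = [4, 4, 3, 4, 0, 6, 9, 2]
Initialize: done = True
Initialize: count = 0
Entering loop: for cur in data:
After iteration 1: cur = 4, done = False, count = 1
After iteration 2: cur = 4, done = True, count = 1
After iteration 3: cur = 3, done = False, count = 1
After iteration 4: cur = 4, done = True, count = 1
After iteration 5: cur = 0, done = False, count = 2
After iteration 6: cur = 6, done = True, count = 2
After iteration 7: cur = 9, done = False, count = 2
After iteration 8: cur = 2, done = True, count = 2
Loop ends.

Final answer: 2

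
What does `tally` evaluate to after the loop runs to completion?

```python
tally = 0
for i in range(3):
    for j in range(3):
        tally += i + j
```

Let's trace through this code step by step.

Initialize: tally = 0
Entering loop: for i in range(3):
After iteration 1: i = 0, tally = 3
After iteration 2: i = 1, tally = 9
After iteration 3: i = 2, tally = 18
Loop ends.

Final answer: 18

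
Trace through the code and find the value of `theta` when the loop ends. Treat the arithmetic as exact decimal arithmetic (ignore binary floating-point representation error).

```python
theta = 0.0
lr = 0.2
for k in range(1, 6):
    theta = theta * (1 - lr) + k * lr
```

Let's trace through this code step by step.

Initialize: theta = 0.0
Initialize: lr = 0.2
Entering loop: for k in range(1, 6):
After iteration 1: k = 1, theta = 0.2
After iteration 2: k = 2, theta = 0.56
After iteration 3: k = 3, theta = 1.048
After iteration 4: k = 4, theta = 1.6384
After iteration 5: k = 5, theta = 2.31072
Loop ends.

Final answer: 2.31072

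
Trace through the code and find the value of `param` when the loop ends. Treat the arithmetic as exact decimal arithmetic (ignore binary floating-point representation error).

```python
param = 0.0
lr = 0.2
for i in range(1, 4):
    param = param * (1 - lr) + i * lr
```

Let's trace through this code step by step.

Initialize: param = 0.0
Initialize: lr = 0.2
Entering loop: for i in range(1, 4):
After iteration 1: i = 1, param = 0.2
After iteration 2: i = 2, param = 0.56
After iteration 3: i = 3, param = 1.048
Loop ends.

Final answer: 1.048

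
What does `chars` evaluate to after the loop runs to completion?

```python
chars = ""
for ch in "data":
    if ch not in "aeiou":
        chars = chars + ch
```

Let's trace through this code step by step.

Initialize: chars = ''
Entering loop: for ch in "data":
After iteration 1: ch = 'd', chars = 'd'
After iteration 2: ch = 'a', chars = 'd'
After iteration 3: ch = 't', chars = 'dt'
After iteration 4: ch = 'a', chars = 'dt'
Loop ends.

Final answer: 'dt'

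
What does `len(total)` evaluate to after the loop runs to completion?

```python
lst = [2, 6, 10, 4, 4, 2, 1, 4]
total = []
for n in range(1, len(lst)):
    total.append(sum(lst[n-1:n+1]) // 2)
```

Let's trace through this code step by step.

Initialize: lst = [2, 6, 10, 4, 4, 2, 1, 4]
Initialize: total = []
Entering loop: for n in range(1, len(lst)):
After iteration 1: n = 1, total = [4]
After iteration 2: n = 2, total = [4, 8]
After iteration 3: n = 3, total = [4, 8, 7]
After iteration 4: n = 4, total = [4, 8, 7, 4]
After iteration 5: n = 5, total = [4, 8, 7, 4, 3]
After iteration 6: n = 6, total = [4, 8, 7, 4, 3, 1]
After iteration 7: n = 7, total = [4, 8, 7, 4, 3, 1, 2]
Loop ends.
len(total) = 7

Final answer: 7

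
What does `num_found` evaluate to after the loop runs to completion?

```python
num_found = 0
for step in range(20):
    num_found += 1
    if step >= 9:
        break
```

Let's trace through this code step by step.

Initialize: num_found = 0
Entering loop: for step in range(20):
After iteration 1: step = 0, num_found = 1
After iteration 2: step = 1, num_found = 2
After iteration 3: step = 2, num_found = 3
After iteration 4: step = 3, num_found = 4
After iteration 5: step = 4, num_found = 5
After iteration 6: step = 5, num_found = 6
After iteration 7: step = 6, num_found = 7
After iteration 8: step = 7, num_found = 8
After iteration 9: step = 8, num_found = 9
After iteration 10: step = 9, num_found = 10
Loop ends.

Final answer: 10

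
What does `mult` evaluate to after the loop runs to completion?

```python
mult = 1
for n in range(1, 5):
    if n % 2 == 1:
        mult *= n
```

Let's trace through this code step by step.

Initialize: mult = 1
Entering loop: for n in range(1, 5):
After iteration 1: n = 1, mult = 1
After iteration 2: n = 2, mult = 1
After iteration 3: n = 3, mult = 3
After iteration 4: n = 4, mult = 3
Loop ends.

Final answer: 3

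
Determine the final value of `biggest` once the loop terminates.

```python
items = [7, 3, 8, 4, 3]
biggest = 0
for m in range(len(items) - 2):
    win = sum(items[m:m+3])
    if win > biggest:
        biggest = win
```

Let's trace through this code step by step.

Initialize: items = [7, 3, 8, 4, 3]
Initialize: biggest = 0
Entering loop: for m in range(len(items) - 2):
After iteration 1: m = 0, biggest = 18, win = 18
After iteration 2: m = 1, biggest = 18, win = 15
After iteration 3: m = 2, biggest = 18, win = 15
Loop ends.

Final answer: 18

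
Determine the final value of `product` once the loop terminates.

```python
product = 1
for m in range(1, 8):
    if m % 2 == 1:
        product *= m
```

Let's trace through this code step by step.

Initialize: product = 1
Entering loop: for m in range(1, 8):
After iteration 1: m = 1, product = 1
After iteration 2: m = 2, product = 1
After iteration 3: m = 3, product = 3
After iteration 4: m = 4, product = 3
After iteration 5: m = 5, product = 15
After iteration 6: m = 6, product = 15
After iteration 7: m = 7, product = 105
Loop ends.

Final answer: 105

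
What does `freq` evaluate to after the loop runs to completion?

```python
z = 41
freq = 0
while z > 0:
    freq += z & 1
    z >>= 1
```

Let's trace through this code step by step.

Initialize: z = 41
Initialize: freq = 0
Entering loop: while z > 0:
After iteration 1: z = 20, freq = 1
After iteration 2: z = 10, freq = 1
After iteration 3: z = 5, freq = 1
After iteration 4: z = 2, freq = 2
After iteration 5: z = 1, freq = 2
After iteration 6: z = 0, freq = 3
Loop ends.

Final answer: 3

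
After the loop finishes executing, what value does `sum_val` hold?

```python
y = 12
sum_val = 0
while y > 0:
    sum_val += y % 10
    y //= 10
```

Let's trace through this code step by step.

Initialize: y = 12
Initialize: sum_val = 0
Entering loop: while y > 0:
After iteration 1: y = 1, sum_val = 2
After iteration 2: y = 0, sum_val = 3
Loop ends.

Final answer: 3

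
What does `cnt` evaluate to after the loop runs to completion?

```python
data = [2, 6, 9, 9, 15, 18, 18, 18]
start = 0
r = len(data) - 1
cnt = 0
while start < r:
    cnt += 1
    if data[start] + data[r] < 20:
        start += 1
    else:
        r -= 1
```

Let's trace through this code step by step.

Initialize: data = [2, 6, 9, 9, 15, 18, 18, 18]
Initialize: start = 0
Initialize: r = 7
Initialize: cnt = 0
Entering loop: while start < r:
After iteration 1: start = 0, r = 6, cnt = 1
After iteration 2: start = 0, r = 5, cnt = 2
After iteration 3: start = 0, r = 4, cnt = 3
After iteration 4: start = 1, r = 4, cnt = 4
After iteration 5: start = 1, r = 3, cnt = 5
After iteration 6: start = 2, r = 3, cnt = 6
After iteration 7: start = 3, r = 3, cnt = 7
Loop ends.

Final answer: 7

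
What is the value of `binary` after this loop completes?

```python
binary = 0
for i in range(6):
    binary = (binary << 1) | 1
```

Let's trace through this code step by step.

Initialize: binary = 0
Entering loop: for i in range(6):
After iteration 1: i = 0, binary = 1
After iteration 2: i = 1, binary = 3
After iteration 3: i = 2, binary = 7
After iteration 4: i = 3, binary = 15
After iteration 5: i = 4, binary = 31
After iteration 6: i = 5, binary = 63
Loop ends.

Final answer: 63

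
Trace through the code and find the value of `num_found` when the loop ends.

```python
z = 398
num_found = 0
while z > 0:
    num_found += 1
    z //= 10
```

Let's trace through this code step by step.

Initialize: z = 398
Initialize: num_found = 0
Entering loop: while z > 0:
After iteration 1: z = 39, num_found = 1
After iteration 2: z = 3, num_found = 2
After iteration 3: z = 0, num_found = 3
Loop ends.

Final answer: 3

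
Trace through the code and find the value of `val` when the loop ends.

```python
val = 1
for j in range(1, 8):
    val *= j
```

Let's trace through this code step by step.

Initialize: val = 1
Entering loop: for j in range(1, 8):
After iteration 1: j = 1, val = 1
After iteration 2: j = 2, val = 2
After iteration 3: j = 3, val = 6
After iteration 4: j = 4, val = 24
After iteration 5: j = 5, val = 120
After iteration 6: j = 6, val = 720
After iteration 7: j = 7, val = 5040
Loop ends.

Final answer: 5040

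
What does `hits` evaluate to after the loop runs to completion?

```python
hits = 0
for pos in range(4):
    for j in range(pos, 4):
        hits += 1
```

Let's trace through this code step by step.

Initialize: hits = 0
Entering loop: for pos in range(4):
After iteration 1: pos = 0, hits = 4
After iteration 2: pos = 1, hits = 7
After iteration 3: pos = 2, hits = 9
After iteration 4: pos = 3, hits = 10
Loop ends.

Final answer: 10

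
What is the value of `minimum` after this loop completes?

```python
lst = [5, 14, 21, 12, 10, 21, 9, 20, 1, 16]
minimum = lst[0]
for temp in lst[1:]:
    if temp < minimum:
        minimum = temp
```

Let's trace through this code step by step.

Initialize: lst = [5, 14, 21, 12, 10, 21, 9, 20, 1, 16]
Initialize: minimum = 5
Entering loop: for temp in lst[1:]:
After iteration 1: temp = 14, minimum = 5
After iteration 2: temp = 21, minimum = 5
After iteration 3: temp = 12, minimum = 5
After iteration 4: temp = 10, minimum = 5
After iteration 5: temp = 21, minimum = 5
After iteration 6: temp = 9, minimum = 5
After iteration 7: temp = 20, minimum = 5
After iteration 8: temp = 1, minimum = 1
After iteration 9: temp = 16, minimum = 1
Loop ends.

Final answer: 1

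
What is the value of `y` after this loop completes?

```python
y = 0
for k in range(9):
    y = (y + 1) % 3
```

Let's trace through this code step by step.

Initialize: y = 0
Entering loop: for k in range(9):
After iteration 1: k = 0, y = 1
After iteration 2: k = 1, y = 2
After iteration 3: k = 2, y = 0
After iteration 4: k = 3, y = 1
After iteration 5: k = 4, y = 2
After iteration 6: k = 5, y = 0
After iteration 7: k = 6, y = 1
After iteration 8: k = 7, y = 2
After iteration 9: k = 8, y = 0
Loop ends.

Final answer: 0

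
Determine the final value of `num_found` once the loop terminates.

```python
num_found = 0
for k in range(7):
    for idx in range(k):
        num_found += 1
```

Let's trace through this code step by step.

Initialize: num_found = 0
Entering loop: for k in range(7):
After iteration 1: k = 0, num_found = 0
After iteration 2: k = 1, num_found = 1, idx = 0
After iteration 3: k = 2, num_found = 3, idx = 1
After iteration 4: k = 3, num_found = 6, idx = 2
After iteration 5: k = 4, num_found = 10, idx = 3
After iteration 6: k = 5, num_found = 15, idx = 4
After iteration 7: k = 6, num_found = 21, idx = 5
Loop ends.

Final answer: 21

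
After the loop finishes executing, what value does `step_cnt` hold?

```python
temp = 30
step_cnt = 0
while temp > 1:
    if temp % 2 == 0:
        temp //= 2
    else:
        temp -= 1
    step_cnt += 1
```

Let's trace through this code step by step.

Initialize: temp = 30
Initialize: step_cnt = 0
Entering loop: while temp > 1:
After iteration 1: temp = 15, step_cnt = 1
After iteration 2: temp = 14, step_cnt = 2
After iteration 3: temp = 7, step_cnt = 3
After iteration 4: temp = 6, step_cnt = 4
After iteration 5: temp = 3, step_cnt = 5
After iteration 6: temp = 2, step_cnt = 6
After iteration 7: temp = 1, step_cnt = 7
Loop ends.

Final answer: 7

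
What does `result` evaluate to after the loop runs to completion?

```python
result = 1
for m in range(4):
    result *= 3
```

Let's trace through this code step by step.

Initialize: result = 1
Entering loop: for m in range(4):
After iteration 1: m = 0, result = 3
After iteration 2: m = 1, result = 9
After iteration 3: m = 2, result = 27
After iteration 4: m = 3, result = 81
Loop ends.

Final answer: 81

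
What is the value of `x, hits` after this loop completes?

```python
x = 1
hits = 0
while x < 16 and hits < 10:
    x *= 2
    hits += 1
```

Let's trace through this code step by step.

Initialize: x = 1
Initialize: hits = 0
Entering loop: while x < 16 and hits < 10:
After iteration 1: x = 2, hits = 1
After iteration 2: x = 4, hits = 2
After iteration 3: x = 8, hits = 3
After iteration 4: x = 16, hits = 4
Loop ends.

Final answer: 16, 4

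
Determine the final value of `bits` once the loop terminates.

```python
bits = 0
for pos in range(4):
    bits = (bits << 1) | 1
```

Let's trace through this code step by step.

Initialize: bits = 0
Entering loop: for pos in range(4):
After iteration 1: pos = 0, bits = 1
After iteration 2: pos = 1, bits = 3
After iteration 3: pos = 2, bits = 7
After iteration 4: pos = 3, bits = 15
Loop ends.

Final answer: 15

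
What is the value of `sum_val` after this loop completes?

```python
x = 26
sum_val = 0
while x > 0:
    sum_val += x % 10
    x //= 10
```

Let's trace through this code step by step.

Initialize: x = 26
Initialize: sum_val = 0
Entering loop: while x > 0:
After iteration 1: x = 2, sum_val = 6
After iteration 2: x = 0, sum_val = 8
Loop ends.

Final answer: 8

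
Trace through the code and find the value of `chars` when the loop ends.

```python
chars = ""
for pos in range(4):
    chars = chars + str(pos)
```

Let's trace through this code step by step.

Initialize: chars = ''
Entering loop: for pos in range(4):
After iteration 1: pos = 0, chars = '0'
After iteration 2: pos = 1, chars = '01'
After iteration 3: pos = 2, chars = '012'
After iteration 4: pos = 3, chars = '0123'
Loop ends.

Final answer: '0123'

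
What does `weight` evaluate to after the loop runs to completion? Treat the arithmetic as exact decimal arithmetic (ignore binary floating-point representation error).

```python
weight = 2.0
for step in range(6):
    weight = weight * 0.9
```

Let's trace through this code step by step.

Initialize: weight = 2.0
Entering loop: for step in range(6):
After iteration 1: step = 0, weight = 1.8
After iteration 2: step = 1, weight = 1.62
After iteration 3: step = 2, weight = 1.458
After iteration 4: step = 3, weight = 1.3122
After iteration 5: step = 4, weight = 1.18098
After iteration 6: step = 5, weight = 1.062882
Loop ends.

Final answer: 1.062882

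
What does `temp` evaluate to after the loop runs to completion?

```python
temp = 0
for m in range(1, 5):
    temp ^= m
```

Let's trace through this code step by step.

Initialize: temp = 0
Entering loop: for m in range(1, 5):
After iteration 1: m = 1, temp = 1
After iteration 2: m = 2, temp = 3
After iteration 3: m = 3, temp = 0
After iteration 4: m = 4, temp = 4
Loop ends.

Final answer: 4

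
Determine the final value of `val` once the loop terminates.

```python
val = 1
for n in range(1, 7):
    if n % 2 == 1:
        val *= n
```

Let's trace through this code step by step.

Initialize: val = 1
Entering loop: for n in range(1, 7):
After iteration 1: n = 1, val = 1
After iteration 2: n = 2, val = 1
After iteration 3: n = 3, val = 3
After iteration 4: n = 4, val = 3
After iteration 5: n = 5, val = 15
After iteration 6: n = 6, val = 15
Loop ends.

Final answer: 15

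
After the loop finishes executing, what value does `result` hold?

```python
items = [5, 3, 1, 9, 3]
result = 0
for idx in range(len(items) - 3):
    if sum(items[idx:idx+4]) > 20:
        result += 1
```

Let's trace through this code step by step.

Initialize: items = [5, 3, 1, 9, 3]
Initialize: result = 0
Entering loop: for idx in range(len(items) - 3):
After iteration 1: idx = 0, result = 0
After iteration 2: idx = 1, result = 0
Loop ends.

Final answer: 0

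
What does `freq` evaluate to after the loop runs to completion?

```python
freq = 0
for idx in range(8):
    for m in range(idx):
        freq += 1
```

Let's trace through this code step by step.

Initialize: freq = 0
Entering loop: for idx in range(8):
After iteration 1: idx = 0, freq = 0
After iteration 2: idx = 1, freq = 1, m = 0
After iteration 3: idx = 2, freq = 3, m = 1
After iteration 4: idx = 3, freq = 6, m = 2
After iteration 5: idx = 4, freq = 10, m = 3
After iteration 6: idx = 5, freq = 15, m = 4
After iteration 7: idx = 6, freq = 21, m = 5
After iteration 8: idx = 7, freq = 28, m = 6
Loop ends.

Final answer: 28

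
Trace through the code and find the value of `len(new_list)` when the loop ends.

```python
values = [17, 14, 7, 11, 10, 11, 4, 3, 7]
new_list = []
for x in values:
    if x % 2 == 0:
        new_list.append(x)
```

Let's trace through this code step by step.

Initialize: values = [17, 14, 7, 11, 10, 11, 4, 3, 7]
Initialize: new_list = []
Entering loop: for x in values:
After iteration 1: x = 17, new_list = []
After iteration 2: x = 14, new_list = [14]
After iteration 3: x = 7, new_list = [14]
After iteration 4: x = 11, new_list = [14]
After iteration 5: x = 10, new_list = [14, 10]
After iteration 6: x = 11, new_list = [14, 10]
After iteration 7: x = 4, new_list = [14, 10, 4]
After iteration 8: x = 3, new_list = [14, 10, 4]
After iteration 9: x = 7, new_list = [14, 10, 4]
Loop ends.
len(new_list) = 3

Final answer: 3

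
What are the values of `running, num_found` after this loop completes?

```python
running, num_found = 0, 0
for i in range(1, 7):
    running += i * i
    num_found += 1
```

Let's trace through this code step by step.

Initialize: running = 0
Initialize: num_found = 0
Entering loop: for i in range(1, 7):
After iteration 1: i = 1, running = 1, num_found = 1
After iteration 2: i = 2, running = 5, num_found = 2
After iteration 3: i = 3, running = 14, num_found = 3
After iteration 4: i = 4, running = 30, num_found = 4
After iteration 5: i = 5, running = 55, num_found = 5
After iteration 6: i = 6, running = 91, num_found = 6
Loop ends.

Final answer: 91, 6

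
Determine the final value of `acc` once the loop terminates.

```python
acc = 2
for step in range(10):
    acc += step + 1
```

Let's trace through this code step by step.

Initialize: acc = 2
Entering loop: for step in range(10):
After iteration 1: step = 0, acc = 3
After iteration 2: step = 1, acc = 5
After iteration 3: step = 2, acc = 8
After iteration 4: step = 3, acc = 12
After iteration 5: step = 4, acc = 17
After iteration 6: step = 5, acc = 23
After iteration 7: step = 6, acc = 30
After iteration 8: step = 7, acc = 38
After iteration 9: step = 8, acc = 47
After iteration 10: step = 9, acc = 57
Loop ends.

Final answer: 57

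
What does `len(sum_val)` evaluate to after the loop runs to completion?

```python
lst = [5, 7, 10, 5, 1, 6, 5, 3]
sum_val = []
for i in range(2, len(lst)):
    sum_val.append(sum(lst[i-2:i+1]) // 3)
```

Let's trace through this code step by step.

Initialize: lst = [5, 7, 10, 5, 1, 6, 5, 3]
Initialize: sum_val = []
Entering loop: for i in range(2, len(lst)):
After iteration 1: i = 2, sum_val = [7]
After iteration 2: i = 3, sum_val = [7, 7]
After iteration 3: i = 4, sum_val = [7, 7, 5]
After iteration 4: i = 5, sum_val = [7, 7, 5, 4]
After iteration 5: i = 6, sum_val = [7, 7, 5, 4, 4]
After iteration 6: i = 7, sum_val = [7, 7, 5, 4, 4, 4]
Loop ends.
len(sum_val) = 6

Final answer: 6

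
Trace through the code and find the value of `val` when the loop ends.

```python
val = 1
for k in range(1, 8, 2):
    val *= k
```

Let's trace through this code step by step.

Initialize: val = 1
Entering loop: for k in range(1, 8, 2):
After iteration 1: k = 1, val = 1
After iteration 2: k = 3, val = 3
After iteration 3: k = 5, val = 15
After iteration 4: k = 7, val = 105
Loop ends.

Final answer: 105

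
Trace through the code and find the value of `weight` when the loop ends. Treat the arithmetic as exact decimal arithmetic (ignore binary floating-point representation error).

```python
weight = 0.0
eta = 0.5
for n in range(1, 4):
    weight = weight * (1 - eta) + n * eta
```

Let's trace through this code step by step.

Initialize: weight = 0.0
Initialize: eta = 0.5
Entering loop: for n in range(1, 4):
After iteration 1: n = 1, weight = 0.5
After iteration 2: n = 2, weight = 1.25
After iteration 3: n = 3, weight = 2.125
Loop ends.

Final answer: 2.125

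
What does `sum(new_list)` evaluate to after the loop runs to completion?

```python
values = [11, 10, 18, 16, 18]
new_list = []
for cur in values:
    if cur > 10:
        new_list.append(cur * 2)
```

Let's trace through this code step by step.

Initialize: values = [11, 10, 18, 16, 18]
Initialize: new_list = []
Entering loop: for cur in values:
After iteration 1: cur = 11, new_list = [22]
After iteration 2: cur = 10, new_list = [22]
After iteration 3: cur = 18, new_list = [22, 36]
After iteration 4: cur = 16, new_list = [22, 36, 32]
After iteration 5: cur = 18, new_list = [22, 36, 32, 36]
Loop ends.
sum(new_list) = 126

Final answer: 126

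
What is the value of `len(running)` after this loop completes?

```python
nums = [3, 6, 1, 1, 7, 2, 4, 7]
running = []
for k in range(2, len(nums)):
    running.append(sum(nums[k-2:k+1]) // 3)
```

Let's trace through this code step by step.

Initialize: nums = [3, 6, 1, 1, 7, 2, 4, 7]
Initialize: running = []
Entering loop: for k in range(2, len(nums)):
After iteration 1: k = 2, running = [3]
After iteration 2: k = 3, running = [3, 2]
After iteration 3: k = 4, running = [3, 2, 3]
After iteration 4: k = 5, running = [3, 2, 3, 3]
After iteration 5: k = 6, running = [3, 2, 3, 3, 4]
After iteration 6: k = 7, running = [3, 2, 3, 3, 4, 4]
Loop ends.
len(running) = 6

Final answer: 6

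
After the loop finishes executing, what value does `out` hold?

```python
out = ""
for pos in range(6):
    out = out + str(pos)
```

Let's trace through this code step by step.

Initialize: out = ''
Entering loop: for pos in range(6):
After iteration 1: pos = 0, out = '0'
After iteration 2: pos = 1, out = '01'
After iteration 3: pos = 2, out = '012'
After iteration 4: pos = 3, out = '0123'
After iteration 5: pos = 4, out = '01234'
After iteration 6: pos = 5, out = '012345'
Loop ends.

Final answer: '012345'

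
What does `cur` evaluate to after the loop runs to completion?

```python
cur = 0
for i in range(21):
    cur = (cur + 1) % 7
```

Let's trace through this code step by step.

Initialize: cur = 0
Entering loop: for i in range(21):
After iteration 1: i = 0, cur = 1
After iteration 2: i = 1, cur = 2
After iteration 3: i = 2, cur = 3
After iteration 4: i = 3, cur = 4
After iteration 5: i = 4, cur = 5
After iteration 6: i = 5, cur = 6
After iteration 7: i = 6, cur = 0
After iteration 8: i = 7, cur = 1
After iteration 9: i = 8, cur = 2
After iteration 10: i = 9, cur = 3
After iteration 11: i = 10, cur = 4
After iteration 12: i = 11, cur = 5
After iteration 13: i = 12, cur = 6
After iteration 14: i = 13, cur = 0
After iteration 15: i = 14, cur = 1
After iteration 16: i = 15, cur = 2
After iteration 17: i = 16, cur = 3
After iteration 18: i = 17, cur = 4
After iteration 19: i = 18, cur = 5
After iteration 20: i = 19, cur = 6
After iteration 21: i = 20, cur = 0
Loop ends.

Final answer: 0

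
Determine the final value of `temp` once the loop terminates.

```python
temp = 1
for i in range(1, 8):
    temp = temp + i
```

Let's trace through this code step by step.

Initialize: temp = 1
Entering loop: for i in range(1, 8):
After iteration 1: i = 1, temp = 2
After iteration 2: i = 2, temp = 4
After iteration 3: i = 3, temp = 7
After iteration 4: i = 4, temp = 11
After iteration 5: i = 5, temp = 16
After iteration 6: i = 6, temp = 22
After iteration 7: i = 7, temp = 29
Loop ends.

Final answer: 29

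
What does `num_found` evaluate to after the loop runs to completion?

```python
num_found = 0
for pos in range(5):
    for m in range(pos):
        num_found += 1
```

Let's trace through this code step by step.

Initialize: num_found = 0
Entering loop: for pos in range(5):
After iteration 1: pos = 0, num_found = 0
After iteration 2: pos = 1, num_found = 1, m = 0
After iteration 3: pos = 2, num_found = 3, m = 1
After iteration 4: pos = 3, num_found = 6, m = 2
After iteration 5: pos = 4, num_found = 10, m = 3
Loop ends.

Final answer: 10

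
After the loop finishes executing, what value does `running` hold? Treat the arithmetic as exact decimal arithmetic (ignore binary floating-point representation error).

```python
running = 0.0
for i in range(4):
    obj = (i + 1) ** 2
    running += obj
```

Let's trace through this code step by step.

Initialize: running = 0.0
Entering loop: for i in range(4):
After iteration 1: i = 0, running = 1.0, obj = 1
After iteration 2: i = 1, running = 5.0, obj = 4
After iteration 3: i = 2, running = 14.0, obj = 9
After iteration 4: i = 3, running = 30.0, obj = 16
Loop ends.

Final answer: 30.0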